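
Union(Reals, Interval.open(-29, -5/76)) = Interval(-oo, oo)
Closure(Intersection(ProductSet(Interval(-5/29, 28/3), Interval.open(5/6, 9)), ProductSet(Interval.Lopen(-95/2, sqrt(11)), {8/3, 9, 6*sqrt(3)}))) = ProductSet(Interval(-5/29, sqrt(11)), {8/3})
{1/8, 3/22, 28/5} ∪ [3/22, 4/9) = {1/8, 28/5} ∪ [3/22, 4/9)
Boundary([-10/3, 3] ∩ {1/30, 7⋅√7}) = {1/30}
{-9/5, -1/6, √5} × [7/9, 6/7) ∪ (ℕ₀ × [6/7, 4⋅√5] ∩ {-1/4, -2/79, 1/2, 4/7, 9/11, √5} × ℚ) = {-9/5, -1/6, √5} × [7/9, 6/7)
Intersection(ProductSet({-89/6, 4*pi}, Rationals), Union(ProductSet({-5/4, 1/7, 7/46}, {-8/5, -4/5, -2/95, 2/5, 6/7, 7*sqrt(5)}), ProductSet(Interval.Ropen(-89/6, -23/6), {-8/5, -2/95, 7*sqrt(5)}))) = ProductSet({-89/6}, {-8/5, -2/95})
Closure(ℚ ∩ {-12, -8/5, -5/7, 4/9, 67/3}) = {-12, -8/5, -5/7, 4/9, 67/3}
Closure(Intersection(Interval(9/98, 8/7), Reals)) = Interval(9/98, 8/7)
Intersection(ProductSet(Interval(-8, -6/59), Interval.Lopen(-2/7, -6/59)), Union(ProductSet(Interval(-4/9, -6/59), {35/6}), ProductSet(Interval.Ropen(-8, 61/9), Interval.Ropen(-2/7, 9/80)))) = ProductSet(Interval(-8, -6/59), Interval.Lopen(-2/7, -6/59))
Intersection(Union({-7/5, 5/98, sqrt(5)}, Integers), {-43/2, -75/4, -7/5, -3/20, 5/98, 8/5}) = {-7/5, 5/98}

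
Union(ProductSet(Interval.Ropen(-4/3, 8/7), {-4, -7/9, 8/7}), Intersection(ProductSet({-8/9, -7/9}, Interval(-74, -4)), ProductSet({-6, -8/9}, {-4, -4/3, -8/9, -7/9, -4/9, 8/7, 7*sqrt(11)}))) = ProductSet(Interval.Ropen(-4/3, 8/7), {-4, -7/9, 8/7})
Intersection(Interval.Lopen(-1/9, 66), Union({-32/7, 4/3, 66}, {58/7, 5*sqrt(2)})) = {4/3, 58/7, 66, 5*sqrt(2)}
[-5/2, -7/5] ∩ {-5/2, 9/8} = {-5/2}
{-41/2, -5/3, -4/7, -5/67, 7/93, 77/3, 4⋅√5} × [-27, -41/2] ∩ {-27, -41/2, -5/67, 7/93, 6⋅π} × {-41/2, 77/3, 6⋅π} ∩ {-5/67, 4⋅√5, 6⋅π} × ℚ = {-5/67} × {-41/2}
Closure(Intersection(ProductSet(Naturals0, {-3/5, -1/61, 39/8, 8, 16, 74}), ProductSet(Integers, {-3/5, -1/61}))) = ProductSet(Naturals0, {-3/5, -1/61})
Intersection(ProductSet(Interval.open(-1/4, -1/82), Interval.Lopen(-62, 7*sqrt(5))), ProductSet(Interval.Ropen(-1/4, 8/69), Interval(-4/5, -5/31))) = ProductSet(Interval.open(-1/4, -1/82), Interval(-4/5, -5/31))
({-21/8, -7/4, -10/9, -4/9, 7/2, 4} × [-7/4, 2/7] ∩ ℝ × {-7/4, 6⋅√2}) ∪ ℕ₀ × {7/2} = (ℕ₀ × {7/2}) ∪ ({-21/8, -7/4, -10/9, -4/9, 7/2, 4} × {-7/4})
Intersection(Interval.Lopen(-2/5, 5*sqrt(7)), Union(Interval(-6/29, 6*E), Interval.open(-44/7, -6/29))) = Interval.Lopen(-2/5, 5*sqrt(7))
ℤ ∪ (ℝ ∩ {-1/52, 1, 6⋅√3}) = ℤ ∪ {-1/52, 6⋅√3}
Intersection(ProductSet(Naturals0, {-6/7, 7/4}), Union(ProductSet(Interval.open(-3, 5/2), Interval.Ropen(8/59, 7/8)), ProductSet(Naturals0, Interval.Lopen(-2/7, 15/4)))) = ProductSet(Naturals0, {7/4})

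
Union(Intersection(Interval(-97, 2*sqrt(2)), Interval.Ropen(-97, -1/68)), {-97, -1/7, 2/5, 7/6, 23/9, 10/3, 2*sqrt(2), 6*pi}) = Union({2/5, 7/6, 23/9, 10/3, 2*sqrt(2), 6*pi}, Interval.Ropen(-97, -1/68))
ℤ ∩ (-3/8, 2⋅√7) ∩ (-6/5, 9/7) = {0, 1}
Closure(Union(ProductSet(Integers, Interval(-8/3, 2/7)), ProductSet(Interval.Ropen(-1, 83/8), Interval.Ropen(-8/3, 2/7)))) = Union(ProductSet(Interval.Ropen(-1, 83/8), Interval.Ropen(-8/3, 2/7)), ProductSet(Union({83/8}, Integers), Interval(-8/3, 2/7)), ProductSet(Union(Integers, Interval(-1, 83/8)), {-8/3, 2/7}))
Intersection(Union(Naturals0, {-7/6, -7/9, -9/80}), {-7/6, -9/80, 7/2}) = {-7/6, -9/80}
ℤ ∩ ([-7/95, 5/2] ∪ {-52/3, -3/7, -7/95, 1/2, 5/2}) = {0, 1, 2}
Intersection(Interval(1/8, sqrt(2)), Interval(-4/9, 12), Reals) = Interval(1/8, sqrt(2))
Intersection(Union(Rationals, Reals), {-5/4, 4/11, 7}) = {-5/4, 4/11, 7}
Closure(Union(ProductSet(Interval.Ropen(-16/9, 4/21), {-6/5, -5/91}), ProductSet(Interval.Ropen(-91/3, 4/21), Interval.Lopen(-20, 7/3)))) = Union(ProductSet({-91/3, 4/21}, Interval(-20, 7/3)), ProductSet(Interval(-91/3, 4/21), {-20, 7/3}), ProductSet(Interval.Ropen(-91/3, 4/21), Interval.Lopen(-20, 7/3)))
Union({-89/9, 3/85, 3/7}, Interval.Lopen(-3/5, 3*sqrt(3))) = Union({-89/9}, Interval.Lopen(-3/5, 3*sqrt(3)))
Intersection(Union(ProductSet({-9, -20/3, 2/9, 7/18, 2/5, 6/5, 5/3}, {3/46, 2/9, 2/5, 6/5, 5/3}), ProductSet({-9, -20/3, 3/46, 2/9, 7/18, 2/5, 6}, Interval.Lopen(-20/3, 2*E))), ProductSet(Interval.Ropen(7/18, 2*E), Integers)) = ProductSet({7/18, 2/5}, Range(-6, 6, 1))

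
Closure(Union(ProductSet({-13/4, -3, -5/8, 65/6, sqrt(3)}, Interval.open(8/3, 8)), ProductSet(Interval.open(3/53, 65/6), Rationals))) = Union(ProductSet({-13/4, -3, -5/8, 65/6, sqrt(3)}, Interval(8/3, 8)), ProductSet(Interval(3/53, 65/6), Reals))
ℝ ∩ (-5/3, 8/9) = (-5/3, 8/9)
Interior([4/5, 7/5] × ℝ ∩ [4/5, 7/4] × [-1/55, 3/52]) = (4/5, 7/5) × (-1/55, 3/52)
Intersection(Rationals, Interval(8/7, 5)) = Intersection(Interval(8/7, 5), Rationals)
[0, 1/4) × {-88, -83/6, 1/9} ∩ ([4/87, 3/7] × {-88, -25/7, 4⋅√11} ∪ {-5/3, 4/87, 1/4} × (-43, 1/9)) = ({4/87} × {-83/6}) ∪ ([4/87, 1/4) × {-88})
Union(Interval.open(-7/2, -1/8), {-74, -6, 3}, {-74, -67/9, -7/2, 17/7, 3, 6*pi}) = Union({-74, -67/9, -6, 17/7, 3, 6*pi}, Interval.Ropen(-7/2, -1/8))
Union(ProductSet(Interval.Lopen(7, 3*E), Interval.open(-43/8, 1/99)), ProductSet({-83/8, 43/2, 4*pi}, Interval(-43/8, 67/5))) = Union(ProductSet({-83/8, 43/2, 4*pi}, Interval(-43/8, 67/5)), ProductSet(Interval.Lopen(7, 3*E), Interval.open(-43/8, 1/99)))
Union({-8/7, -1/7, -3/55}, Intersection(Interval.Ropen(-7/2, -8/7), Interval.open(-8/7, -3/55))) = {-8/7, -1/7, -3/55}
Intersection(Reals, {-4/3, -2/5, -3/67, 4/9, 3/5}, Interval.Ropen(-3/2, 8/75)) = {-4/3, -2/5, -3/67}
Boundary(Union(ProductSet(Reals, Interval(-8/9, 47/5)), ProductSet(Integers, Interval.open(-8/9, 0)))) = ProductSet(Reals, {-8/9, 47/5})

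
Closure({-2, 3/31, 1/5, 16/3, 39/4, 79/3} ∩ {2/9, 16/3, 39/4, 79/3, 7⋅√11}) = {16/3, 39/4, 79/3}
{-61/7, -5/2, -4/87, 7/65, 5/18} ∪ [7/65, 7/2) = {-61/7, -5/2, -4/87} ∪ [7/65, 7/2)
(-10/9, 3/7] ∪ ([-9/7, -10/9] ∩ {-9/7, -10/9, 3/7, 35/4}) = {-9/7} ∪ [-10/9, 3/7]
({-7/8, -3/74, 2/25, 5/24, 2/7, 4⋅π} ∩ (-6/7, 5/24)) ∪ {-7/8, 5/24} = {-7/8, -3/74, 2/25, 5/24}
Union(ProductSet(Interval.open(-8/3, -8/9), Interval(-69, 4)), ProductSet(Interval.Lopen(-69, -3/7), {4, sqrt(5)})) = Union(ProductSet(Interval.Lopen(-69, -3/7), {4, sqrt(5)}), ProductSet(Interval.open(-8/3, -8/9), Interval(-69, 4)))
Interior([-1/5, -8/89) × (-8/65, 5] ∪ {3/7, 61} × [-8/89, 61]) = (-1/5, -8/89) × (-8/65, 5)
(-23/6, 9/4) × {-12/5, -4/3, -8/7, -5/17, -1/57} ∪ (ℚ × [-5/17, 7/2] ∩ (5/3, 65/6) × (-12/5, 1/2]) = ((-23/6, 9/4) × {-12/5, -4/3, -8/7, -5/17, -1/57}) ∪ ((ℚ ∩ (5/3, 65/6)) × [-5/17, 1/2])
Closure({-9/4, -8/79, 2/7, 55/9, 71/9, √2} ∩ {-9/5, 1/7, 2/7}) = {2/7}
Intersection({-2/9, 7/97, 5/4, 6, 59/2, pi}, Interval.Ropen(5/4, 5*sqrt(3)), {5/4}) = {5/4}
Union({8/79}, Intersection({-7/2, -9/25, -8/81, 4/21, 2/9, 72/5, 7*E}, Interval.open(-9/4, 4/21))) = {-9/25, -8/81, 8/79}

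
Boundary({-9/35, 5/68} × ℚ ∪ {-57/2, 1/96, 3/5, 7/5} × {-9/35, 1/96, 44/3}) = ({-9/35, 5/68} × ℝ) ∪ ({-57/2, 1/96, 3/5, 7/5} × {-9/35, 1/96, 44/3})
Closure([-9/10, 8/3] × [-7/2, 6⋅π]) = [-9/10, 8/3] × [-7/2, 6⋅π]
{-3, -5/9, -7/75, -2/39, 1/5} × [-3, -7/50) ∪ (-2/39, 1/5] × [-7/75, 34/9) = ((-2/39, 1/5] × [-7/75, 34/9)) ∪ ({-3, -5/9, -7/75, -2/39, 1/5} × [-3, -7/50))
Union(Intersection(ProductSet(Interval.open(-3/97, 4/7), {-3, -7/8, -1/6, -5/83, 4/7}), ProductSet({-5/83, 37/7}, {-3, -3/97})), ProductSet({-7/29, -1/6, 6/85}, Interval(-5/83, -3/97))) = ProductSet({-7/29, -1/6, 6/85}, Interval(-5/83, -3/97))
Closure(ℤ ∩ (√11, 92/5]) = {4, 5, …, 18}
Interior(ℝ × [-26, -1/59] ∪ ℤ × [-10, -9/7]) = ℝ × (-26, -1/59)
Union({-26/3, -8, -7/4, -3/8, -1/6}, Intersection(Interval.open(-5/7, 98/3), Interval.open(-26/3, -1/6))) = Union({-26/3, -8, -7/4}, Interval.Lopen(-5/7, -1/6))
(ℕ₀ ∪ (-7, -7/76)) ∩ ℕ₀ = ℕ₀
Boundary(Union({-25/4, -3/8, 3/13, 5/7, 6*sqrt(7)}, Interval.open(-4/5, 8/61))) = {-25/4, -4/5, 8/61, 3/13, 5/7, 6*sqrt(7)}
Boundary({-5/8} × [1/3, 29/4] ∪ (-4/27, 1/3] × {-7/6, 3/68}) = ({-5/8} × [1/3, 29/4]) ∪ ([-4/27, 1/3] × {-7/6, 3/68})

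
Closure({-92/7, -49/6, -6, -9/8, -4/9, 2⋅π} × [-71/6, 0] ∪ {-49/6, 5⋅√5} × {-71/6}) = ({-49/6, 5⋅√5} × {-71/6}) ∪ ({-92/7, -49/6, -6, -9/8, -4/9, 2⋅π} × [-71/6, 0])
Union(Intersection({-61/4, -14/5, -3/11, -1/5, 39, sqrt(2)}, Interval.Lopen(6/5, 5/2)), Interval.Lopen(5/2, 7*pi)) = Union({sqrt(2)}, Interval.Lopen(5/2, 7*pi))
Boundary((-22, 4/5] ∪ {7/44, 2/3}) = {-22, 4/5}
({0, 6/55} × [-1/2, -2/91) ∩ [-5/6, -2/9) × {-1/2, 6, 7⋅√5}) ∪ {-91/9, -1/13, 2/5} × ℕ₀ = {-91/9, -1/13, 2/5} × ℕ₀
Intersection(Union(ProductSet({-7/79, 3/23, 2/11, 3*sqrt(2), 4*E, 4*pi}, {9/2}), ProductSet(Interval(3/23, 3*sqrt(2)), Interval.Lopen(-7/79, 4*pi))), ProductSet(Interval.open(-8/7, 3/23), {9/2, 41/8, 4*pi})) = ProductSet({-7/79}, {9/2})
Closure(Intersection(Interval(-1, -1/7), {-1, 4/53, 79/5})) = {-1}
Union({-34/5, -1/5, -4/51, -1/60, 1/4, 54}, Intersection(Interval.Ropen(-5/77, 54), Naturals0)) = Union({-34/5, -1/5, -4/51, -1/60, 1/4, 54}, Range(0, 54, 1))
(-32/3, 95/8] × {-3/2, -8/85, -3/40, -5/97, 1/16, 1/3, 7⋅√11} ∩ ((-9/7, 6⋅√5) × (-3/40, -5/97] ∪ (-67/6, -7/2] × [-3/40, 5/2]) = ((-9/7, 95/8] × {-5/97}) ∪ ((-32/3, -7/2] × {-3/40, -5/97, 1/16, 1/3})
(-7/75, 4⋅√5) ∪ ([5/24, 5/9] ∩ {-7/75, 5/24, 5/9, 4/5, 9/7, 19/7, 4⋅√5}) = (-7/75, 4⋅√5)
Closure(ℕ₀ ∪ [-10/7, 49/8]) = [-10/7, 49/8] ∪ ℕ₀ ∪ (ℕ₀ \ (-10/7, 49/8))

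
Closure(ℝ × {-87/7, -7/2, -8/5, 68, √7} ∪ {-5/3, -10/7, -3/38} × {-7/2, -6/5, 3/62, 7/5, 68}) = (ℝ × {-87/7, -7/2, -8/5, 68, √7}) ∪ ({-5/3, -10/7, -3/38} × {-7/2, -6/5, 3/62, 7/5, 68})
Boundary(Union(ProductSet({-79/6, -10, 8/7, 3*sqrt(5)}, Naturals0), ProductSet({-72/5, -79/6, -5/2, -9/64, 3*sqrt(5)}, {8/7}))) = Union(ProductSet({-79/6, -10, 8/7, 3*sqrt(5)}, Naturals0), ProductSet({-72/5, -79/6, -5/2, -9/64, 3*sqrt(5)}, {8/7}))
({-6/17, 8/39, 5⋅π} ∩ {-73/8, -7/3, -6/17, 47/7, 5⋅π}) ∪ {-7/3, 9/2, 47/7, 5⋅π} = {-7/3, -6/17, 9/2, 47/7, 5⋅π}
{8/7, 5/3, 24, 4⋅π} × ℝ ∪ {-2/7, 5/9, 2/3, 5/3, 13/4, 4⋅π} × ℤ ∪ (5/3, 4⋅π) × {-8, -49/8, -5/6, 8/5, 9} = ({8/7, 5/3, 24, 4⋅π} × ℝ) ∪ ({-2/7, 5/9, 2/3, 5/3, 13/4, 4⋅π} × ℤ) ∪ ((5/3, 4⋅π) × {-8, -49/8, -5/6, 8/5, 9})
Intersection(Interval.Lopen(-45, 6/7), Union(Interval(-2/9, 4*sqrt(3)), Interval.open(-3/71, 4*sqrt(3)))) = Interval(-2/9, 6/7)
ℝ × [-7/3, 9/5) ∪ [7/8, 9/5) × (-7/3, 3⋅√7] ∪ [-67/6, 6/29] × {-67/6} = (ℝ × [-7/3, 9/5)) ∪ ([-67/6, 6/29] × {-67/6}) ∪ ([7/8, 9/5) × (-7/3, 3⋅√7])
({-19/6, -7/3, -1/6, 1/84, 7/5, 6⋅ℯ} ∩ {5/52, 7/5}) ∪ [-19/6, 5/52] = [-19/6, 5/52] ∪ {7/5}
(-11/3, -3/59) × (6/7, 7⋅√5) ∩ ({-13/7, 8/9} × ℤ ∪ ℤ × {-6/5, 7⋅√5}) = {-13/7} × {1, 2, …, 15}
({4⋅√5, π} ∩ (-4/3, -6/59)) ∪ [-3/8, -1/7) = [-3/8, -1/7)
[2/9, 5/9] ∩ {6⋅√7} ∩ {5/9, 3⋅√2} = ∅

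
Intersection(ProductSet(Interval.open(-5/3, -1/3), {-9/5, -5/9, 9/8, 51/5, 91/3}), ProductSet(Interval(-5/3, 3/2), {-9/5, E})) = ProductSet(Interval.open(-5/3, -1/3), {-9/5})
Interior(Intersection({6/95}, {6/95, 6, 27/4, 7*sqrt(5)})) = EmptySet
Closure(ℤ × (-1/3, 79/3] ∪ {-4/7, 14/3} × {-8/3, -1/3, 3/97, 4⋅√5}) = (ℤ × [-1/3, 79/3]) ∪ ({-4/7, 14/3} × {-8/3, -1/3, 3/97, 4⋅√5})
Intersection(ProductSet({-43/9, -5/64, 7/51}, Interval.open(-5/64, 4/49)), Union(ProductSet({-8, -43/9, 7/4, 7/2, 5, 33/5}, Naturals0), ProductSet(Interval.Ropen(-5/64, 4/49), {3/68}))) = Union(ProductSet({-43/9}, Range(0, 1, 1)), ProductSet({-5/64}, {3/68}))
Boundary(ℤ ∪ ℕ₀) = ℤ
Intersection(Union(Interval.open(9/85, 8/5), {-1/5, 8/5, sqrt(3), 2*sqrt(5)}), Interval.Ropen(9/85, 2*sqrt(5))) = Union({sqrt(3)}, Interval.Lopen(9/85, 8/5))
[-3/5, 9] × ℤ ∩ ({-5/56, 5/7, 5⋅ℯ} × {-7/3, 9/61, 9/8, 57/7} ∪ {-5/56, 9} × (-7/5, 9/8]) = {-5/56, 9} × {-1, 0, 1}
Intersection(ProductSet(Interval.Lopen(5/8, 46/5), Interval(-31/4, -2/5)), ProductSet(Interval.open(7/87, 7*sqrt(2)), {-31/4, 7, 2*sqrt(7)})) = ProductSet(Interval.Lopen(5/8, 46/5), {-31/4})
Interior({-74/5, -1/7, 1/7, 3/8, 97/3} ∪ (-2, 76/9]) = (-2, 76/9)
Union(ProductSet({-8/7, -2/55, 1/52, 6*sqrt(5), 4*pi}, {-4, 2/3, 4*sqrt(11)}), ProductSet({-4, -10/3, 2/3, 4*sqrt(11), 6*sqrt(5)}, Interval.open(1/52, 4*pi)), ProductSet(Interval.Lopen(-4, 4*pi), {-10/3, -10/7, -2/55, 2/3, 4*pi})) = Union(ProductSet({-4, -10/3, 2/3, 4*sqrt(11), 6*sqrt(5)}, Interval.open(1/52, 4*pi)), ProductSet({-8/7, -2/55, 1/52, 6*sqrt(5), 4*pi}, {-4, 2/3, 4*sqrt(11)}), ProductSet(Interval.Lopen(-4, 4*pi), {-10/3, -10/7, -2/55, 2/3, 4*pi}))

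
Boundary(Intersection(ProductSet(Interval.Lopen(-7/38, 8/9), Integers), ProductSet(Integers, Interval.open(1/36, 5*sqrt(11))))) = ProductSet(Range(0, 1, 1), Range(1, 17, 1))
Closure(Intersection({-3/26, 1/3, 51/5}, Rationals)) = {-3/26, 1/3, 51/5}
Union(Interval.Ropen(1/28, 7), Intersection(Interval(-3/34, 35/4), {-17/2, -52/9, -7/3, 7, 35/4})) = Union({35/4}, Interval(1/28, 7))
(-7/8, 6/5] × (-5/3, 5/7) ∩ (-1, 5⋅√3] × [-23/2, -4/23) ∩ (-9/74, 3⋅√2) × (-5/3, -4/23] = (-9/74, 6/5] × (-5/3, -4/23)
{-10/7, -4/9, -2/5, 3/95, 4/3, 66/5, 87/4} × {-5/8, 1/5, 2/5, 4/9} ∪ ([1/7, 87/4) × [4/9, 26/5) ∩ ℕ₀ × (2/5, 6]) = ({1, 2, …, 21} × [4/9, 26/5)) ∪ ({-10/7, -4/9, -2/5, 3/95, 4/3, 66/5, 87/4} × {-5/8, 1/5, 2/5, 4/9})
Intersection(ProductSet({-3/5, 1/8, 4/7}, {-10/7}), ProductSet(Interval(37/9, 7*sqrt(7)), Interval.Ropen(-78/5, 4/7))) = EmptySet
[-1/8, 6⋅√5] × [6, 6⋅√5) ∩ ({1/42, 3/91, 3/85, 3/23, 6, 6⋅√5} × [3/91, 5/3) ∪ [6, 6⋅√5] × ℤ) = [6, 6⋅√5] × {6, 7, …, 13}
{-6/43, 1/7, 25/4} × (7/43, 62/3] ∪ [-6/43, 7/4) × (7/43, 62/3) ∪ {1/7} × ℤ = ({1/7} × ℤ) ∪ ({-6/43, 1/7, 25/4} × (7/43, 62/3]) ∪ ([-6/43, 7/4) × (7/43, 62/3))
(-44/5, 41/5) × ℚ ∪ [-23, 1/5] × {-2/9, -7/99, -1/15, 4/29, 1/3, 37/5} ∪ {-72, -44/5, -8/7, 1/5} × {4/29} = ((-44/5, 41/5) × ℚ) ∪ ({-72, -44/5, -8/7, 1/5} × {4/29}) ∪ ([-23, 1/5] × {-2/9, -7/99, -1/15, 4/29, 1/3, 37/5})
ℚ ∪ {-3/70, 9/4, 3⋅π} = ℚ ∪ {3⋅π}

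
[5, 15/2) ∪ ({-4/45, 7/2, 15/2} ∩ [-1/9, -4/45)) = [5, 15/2)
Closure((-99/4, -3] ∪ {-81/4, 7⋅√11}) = [-99/4, -3] ∪ {7⋅√11}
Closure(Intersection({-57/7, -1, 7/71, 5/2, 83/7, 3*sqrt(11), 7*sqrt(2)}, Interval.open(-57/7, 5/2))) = {-1, 7/71}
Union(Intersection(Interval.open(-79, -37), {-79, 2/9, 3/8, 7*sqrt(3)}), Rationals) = Rationals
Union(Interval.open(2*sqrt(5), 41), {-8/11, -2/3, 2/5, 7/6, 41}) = Union({-8/11, -2/3, 2/5, 7/6}, Interval.Lopen(2*sqrt(5), 41))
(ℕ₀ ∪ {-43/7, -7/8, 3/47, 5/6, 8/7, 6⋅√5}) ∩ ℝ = {-43/7, -7/8, 3/47, 5/6, 8/7, 6⋅√5} ∪ ℕ₀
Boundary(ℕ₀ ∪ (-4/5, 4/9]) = {-4/5, 4/9} ∪ (ℕ₀ \ (-4/5, 4/9))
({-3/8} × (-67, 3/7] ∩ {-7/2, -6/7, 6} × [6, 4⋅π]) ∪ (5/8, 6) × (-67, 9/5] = (5/8, 6) × (-67, 9/5]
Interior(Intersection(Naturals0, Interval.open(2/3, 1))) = EmptySet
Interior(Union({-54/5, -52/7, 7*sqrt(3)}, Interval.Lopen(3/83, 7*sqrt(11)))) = Interval.open(3/83, 7*sqrt(11))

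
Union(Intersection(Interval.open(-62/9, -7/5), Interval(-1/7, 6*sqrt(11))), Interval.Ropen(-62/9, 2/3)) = Interval.Ropen(-62/9, 2/3)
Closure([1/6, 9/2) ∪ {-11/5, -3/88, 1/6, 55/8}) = {-11/5, -3/88, 55/8} ∪ [1/6, 9/2]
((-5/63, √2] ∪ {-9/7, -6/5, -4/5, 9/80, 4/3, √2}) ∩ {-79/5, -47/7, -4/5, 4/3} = {-4/5, 4/3}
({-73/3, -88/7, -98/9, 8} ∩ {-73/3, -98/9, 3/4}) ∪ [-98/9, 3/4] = {-73/3} ∪ [-98/9, 3/4]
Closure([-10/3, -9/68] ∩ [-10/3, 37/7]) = [-10/3, -9/68]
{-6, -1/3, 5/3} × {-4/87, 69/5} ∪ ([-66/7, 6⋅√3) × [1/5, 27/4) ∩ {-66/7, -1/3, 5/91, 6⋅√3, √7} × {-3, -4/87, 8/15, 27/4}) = ({-6, -1/3, 5/3} × {-4/87, 69/5}) ∪ ({-66/7, -1/3, 5/91, √7} × {8/15})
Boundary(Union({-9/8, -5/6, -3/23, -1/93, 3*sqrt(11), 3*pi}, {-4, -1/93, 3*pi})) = {-4, -9/8, -5/6, -3/23, -1/93, 3*sqrt(11), 3*pi}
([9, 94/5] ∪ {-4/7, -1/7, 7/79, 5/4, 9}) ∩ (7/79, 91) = {5/4} ∪ [9, 94/5]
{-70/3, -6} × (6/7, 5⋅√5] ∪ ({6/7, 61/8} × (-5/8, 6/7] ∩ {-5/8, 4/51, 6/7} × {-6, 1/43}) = ({6/7} × {1/43}) ∪ ({-70/3, -6} × (6/7, 5⋅√5])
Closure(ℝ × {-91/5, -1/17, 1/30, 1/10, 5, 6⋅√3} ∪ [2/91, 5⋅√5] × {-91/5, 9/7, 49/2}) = (ℝ × {-91/5, -1/17, 1/30, 1/10, 5, 6⋅√3}) ∪ ([2/91, 5⋅√5] × {-91/5, 9/7, 49/2})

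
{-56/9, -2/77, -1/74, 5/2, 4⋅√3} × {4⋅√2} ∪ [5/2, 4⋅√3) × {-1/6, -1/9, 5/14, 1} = ([5/2, 4⋅√3) × {-1/6, -1/9, 5/14, 1}) ∪ ({-56/9, -2/77, -1/74, 5/2, 4⋅√3} × {4⋅√2})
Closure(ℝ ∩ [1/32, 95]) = [1/32, 95]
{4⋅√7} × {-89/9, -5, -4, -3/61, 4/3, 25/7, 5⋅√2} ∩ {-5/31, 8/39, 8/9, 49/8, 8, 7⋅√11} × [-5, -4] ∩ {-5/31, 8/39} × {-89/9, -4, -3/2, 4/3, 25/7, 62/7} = ∅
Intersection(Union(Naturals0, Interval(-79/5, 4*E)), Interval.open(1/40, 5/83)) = Interval.open(1/40, 5/83)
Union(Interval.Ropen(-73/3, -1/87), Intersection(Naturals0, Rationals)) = Union(Interval.Ropen(-73/3, -1/87), Naturals0)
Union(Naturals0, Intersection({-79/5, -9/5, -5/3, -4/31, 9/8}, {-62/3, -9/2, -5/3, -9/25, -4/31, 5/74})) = Union({-5/3, -4/31}, Naturals0)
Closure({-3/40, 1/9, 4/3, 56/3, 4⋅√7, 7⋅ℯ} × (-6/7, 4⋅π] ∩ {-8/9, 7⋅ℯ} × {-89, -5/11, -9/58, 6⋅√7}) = {7⋅ℯ} × {-5/11, -9/58}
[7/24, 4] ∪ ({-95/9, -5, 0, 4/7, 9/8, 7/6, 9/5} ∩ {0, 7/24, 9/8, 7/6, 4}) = {0} ∪ [7/24, 4]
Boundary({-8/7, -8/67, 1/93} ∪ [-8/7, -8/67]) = {-8/7, -8/67, 1/93}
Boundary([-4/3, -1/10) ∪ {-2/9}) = {-4/3, -1/10}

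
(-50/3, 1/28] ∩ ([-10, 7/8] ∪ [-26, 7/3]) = (-50/3, 1/28]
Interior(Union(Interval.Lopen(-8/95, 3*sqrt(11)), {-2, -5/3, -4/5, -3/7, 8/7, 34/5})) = Interval.open(-8/95, 3*sqrt(11))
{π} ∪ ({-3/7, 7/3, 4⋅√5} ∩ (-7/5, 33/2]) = {-3/7, 7/3, 4⋅√5, π}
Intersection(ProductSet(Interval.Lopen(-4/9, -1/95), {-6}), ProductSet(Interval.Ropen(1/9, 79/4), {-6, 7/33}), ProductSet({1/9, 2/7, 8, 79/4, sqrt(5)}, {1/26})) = EmptySet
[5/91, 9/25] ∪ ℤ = ℤ ∪ [5/91, 9/25]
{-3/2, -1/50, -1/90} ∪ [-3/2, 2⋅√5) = [-3/2, 2⋅√5)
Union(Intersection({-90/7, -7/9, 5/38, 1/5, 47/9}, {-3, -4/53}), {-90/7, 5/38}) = {-90/7, 5/38}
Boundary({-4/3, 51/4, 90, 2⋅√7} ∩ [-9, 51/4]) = {-4/3, 51/4, 2⋅√7}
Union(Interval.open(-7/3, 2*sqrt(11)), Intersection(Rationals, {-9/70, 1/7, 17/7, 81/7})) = Union({81/7}, Interval.open(-7/3, 2*sqrt(11)))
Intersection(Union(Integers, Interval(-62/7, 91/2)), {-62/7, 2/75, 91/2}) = {-62/7, 2/75, 91/2}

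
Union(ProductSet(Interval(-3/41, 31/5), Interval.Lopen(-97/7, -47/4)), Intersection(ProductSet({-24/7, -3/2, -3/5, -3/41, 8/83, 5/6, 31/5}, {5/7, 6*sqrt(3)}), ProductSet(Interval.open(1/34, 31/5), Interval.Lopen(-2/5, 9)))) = Union(ProductSet({8/83, 5/6}, {5/7}), ProductSet(Interval(-3/41, 31/5), Interval.Lopen(-97/7, -47/4)))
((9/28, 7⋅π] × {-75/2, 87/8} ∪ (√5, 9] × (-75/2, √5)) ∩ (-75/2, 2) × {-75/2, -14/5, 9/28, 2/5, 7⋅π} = (9/28, 2) × {-75/2}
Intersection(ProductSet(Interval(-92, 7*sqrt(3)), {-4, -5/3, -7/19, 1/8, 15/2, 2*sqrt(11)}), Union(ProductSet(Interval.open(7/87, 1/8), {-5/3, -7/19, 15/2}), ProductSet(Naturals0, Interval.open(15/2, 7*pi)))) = ProductSet(Interval.open(7/87, 1/8), {-5/3, -7/19, 15/2})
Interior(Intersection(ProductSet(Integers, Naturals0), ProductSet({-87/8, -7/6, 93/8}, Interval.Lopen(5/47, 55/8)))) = EmptySet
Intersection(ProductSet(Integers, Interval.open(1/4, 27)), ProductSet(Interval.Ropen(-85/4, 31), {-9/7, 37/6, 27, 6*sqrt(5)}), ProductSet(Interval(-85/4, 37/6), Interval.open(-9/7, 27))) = ProductSet(Range(-21, 7, 1), {37/6, 6*sqrt(5)})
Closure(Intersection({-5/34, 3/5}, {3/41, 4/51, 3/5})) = {3/5}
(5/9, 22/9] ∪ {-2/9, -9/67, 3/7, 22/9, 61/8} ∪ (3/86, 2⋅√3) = {-2/9, -9/67, 61/8} ∪ (3/86, 2⋅√3)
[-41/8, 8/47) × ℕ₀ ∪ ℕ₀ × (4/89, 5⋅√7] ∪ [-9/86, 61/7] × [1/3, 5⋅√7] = ([-41/8, 8/47) × ℕ₀) ∪ (ℕ₀ × (4/89, 5⋅√7]) ∪ ([-9/86, 61/7] × [1/3, 5⋅√7])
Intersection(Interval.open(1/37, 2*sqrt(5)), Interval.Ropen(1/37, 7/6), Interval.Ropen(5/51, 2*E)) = Interval.Ropen(5/51, 7/6)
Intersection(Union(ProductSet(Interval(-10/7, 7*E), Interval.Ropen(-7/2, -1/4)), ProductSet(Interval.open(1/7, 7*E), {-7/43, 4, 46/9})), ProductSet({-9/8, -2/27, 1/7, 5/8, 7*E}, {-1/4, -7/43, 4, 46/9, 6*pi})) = ProductSet({5/8}, {-7/43, 4, 46/9})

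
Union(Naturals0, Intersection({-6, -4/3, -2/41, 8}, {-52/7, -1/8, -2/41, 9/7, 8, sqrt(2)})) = Union({-2/41}, Naturals0)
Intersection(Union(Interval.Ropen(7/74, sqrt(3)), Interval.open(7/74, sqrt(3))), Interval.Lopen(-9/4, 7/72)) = Interval(7/74, 7/72)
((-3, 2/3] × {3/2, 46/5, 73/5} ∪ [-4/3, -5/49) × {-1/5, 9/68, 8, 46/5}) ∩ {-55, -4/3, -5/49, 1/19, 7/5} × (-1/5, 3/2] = ({-4/3} × {9/68}) ∪ ({-4/3, -5/49, 1/19} × {3/2})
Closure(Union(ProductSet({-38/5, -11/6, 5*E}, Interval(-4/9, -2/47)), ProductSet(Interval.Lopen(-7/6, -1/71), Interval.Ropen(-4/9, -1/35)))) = Union(ProductSet({-7/6, -1/71}, Interval(-4/9, -1/35)), ProductSet({-38/5, -11/6, 5*E}, Interval(-4/9, -2/47)), ProductSet(Interval(-7/6, -1/71), {-4/9, -1/35}), ProductSet(Interval.Lopen(-7/6, -1/71), Interval.Ropen(-4/9, -1/35)))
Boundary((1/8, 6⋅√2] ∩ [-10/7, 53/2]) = {1/8, 6⋅√2}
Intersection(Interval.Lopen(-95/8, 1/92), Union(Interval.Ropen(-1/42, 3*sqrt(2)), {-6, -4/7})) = Union({-6, -4/7}, Interval(-1/42, 1/92))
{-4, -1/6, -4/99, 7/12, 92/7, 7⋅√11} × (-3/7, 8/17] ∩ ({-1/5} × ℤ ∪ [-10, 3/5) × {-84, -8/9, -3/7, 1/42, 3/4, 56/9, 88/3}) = {-4, -1/6, -4/99, 7/12} × {1/42}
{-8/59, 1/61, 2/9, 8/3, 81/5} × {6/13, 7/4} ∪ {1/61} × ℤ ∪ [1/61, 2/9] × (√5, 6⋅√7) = ({1/61} × ℤ) ∪ ({-8/59, 1/61, 2/9, 8/3, 81/5} × {6/13, 7/4}) ∪ ([1/61, 2/9] × (√5, 6⋅√7))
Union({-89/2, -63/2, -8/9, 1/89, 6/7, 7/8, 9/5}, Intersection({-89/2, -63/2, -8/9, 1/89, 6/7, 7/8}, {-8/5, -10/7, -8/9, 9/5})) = {-89/2, -63/2, -8/9, 1/89, 6/7, 7/8, 9/5}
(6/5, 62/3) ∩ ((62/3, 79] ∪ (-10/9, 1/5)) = ∅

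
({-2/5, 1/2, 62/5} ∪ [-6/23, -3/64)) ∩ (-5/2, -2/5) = ∅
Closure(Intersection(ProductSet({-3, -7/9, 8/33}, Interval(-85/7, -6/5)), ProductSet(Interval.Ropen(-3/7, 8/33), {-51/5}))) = EmptySet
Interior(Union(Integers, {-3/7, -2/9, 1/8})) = EmptySet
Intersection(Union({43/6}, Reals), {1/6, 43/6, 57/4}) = {1/6, 43/6, 57/4}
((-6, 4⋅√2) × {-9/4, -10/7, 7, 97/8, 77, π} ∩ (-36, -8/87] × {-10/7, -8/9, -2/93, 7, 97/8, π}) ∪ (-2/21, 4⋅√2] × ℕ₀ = ((-6, -8/87] × {-10/7, 7, 97/8, π}) ∪ ((-2/21, 4⋅√2] × ℕ₀)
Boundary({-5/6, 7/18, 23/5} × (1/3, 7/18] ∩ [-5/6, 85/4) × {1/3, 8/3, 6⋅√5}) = ∅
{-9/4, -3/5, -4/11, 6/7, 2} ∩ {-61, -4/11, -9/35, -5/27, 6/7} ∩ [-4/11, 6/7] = {-4/11, 6/7}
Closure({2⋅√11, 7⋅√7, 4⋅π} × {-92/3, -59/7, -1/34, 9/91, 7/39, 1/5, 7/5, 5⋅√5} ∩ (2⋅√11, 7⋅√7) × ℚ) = {4⋅π} × {-92/3, -59/7, -1/34, 9/91, 7/39, 1/5, 7/5}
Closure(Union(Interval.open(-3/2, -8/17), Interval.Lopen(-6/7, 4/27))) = Interval(-3/2, 4/27)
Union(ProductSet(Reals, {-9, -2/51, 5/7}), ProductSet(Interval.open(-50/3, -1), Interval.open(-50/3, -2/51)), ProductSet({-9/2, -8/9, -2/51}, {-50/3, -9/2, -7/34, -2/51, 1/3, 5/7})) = Union(ProductSet({-9/2, -8/9, -2/51}, {-50/3, -9/2, -7/34, -2/51, 1/3, 5/7}), ProductSet(Interval.open(-50/3, -1), Interval.open(-50/3, -2/51)), ProductSet(Reals, {-9, -2/51, 5/7}))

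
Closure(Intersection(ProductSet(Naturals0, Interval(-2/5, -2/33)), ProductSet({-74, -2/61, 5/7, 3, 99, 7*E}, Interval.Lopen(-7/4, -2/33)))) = ProductSet({3, 99}, Interval(-2/5, -2/33))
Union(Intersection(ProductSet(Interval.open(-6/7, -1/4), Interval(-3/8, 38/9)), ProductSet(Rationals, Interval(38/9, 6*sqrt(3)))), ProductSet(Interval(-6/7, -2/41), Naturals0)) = Union(ProductSet(Intersection(Interval.open(-6/7, -1/4), Rationals), {38/9}), ProductSet(Interval(-6/7, -2/41), Naturals0))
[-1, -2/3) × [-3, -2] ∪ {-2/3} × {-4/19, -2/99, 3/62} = ({-2/3} × {-4/19, -2/99, 3/62}) ∪ ([-1, -2/3) × [-3, -2])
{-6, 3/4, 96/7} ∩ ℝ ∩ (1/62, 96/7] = {3/4, 96/7}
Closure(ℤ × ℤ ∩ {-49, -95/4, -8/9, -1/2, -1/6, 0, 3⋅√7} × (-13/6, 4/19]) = {-49, 0} × {-2, -1, 0}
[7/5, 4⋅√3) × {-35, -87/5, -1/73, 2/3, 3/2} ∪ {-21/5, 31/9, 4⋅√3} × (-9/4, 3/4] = ({-21/5, 31/9, 4⋅√3} × (-9/4, 3/4]) ∪ ([7/5, 4⋅√3) × {-35, -87/5, -1/73, 2/3, 3/2})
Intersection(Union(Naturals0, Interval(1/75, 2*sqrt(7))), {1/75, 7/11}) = {1/75, 7/11}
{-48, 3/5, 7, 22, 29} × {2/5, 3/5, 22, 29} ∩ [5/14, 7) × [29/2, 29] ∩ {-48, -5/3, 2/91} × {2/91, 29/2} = ∅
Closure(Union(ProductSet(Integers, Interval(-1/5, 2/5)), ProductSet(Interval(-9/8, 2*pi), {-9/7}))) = Union(ProductSet(Integers, Interval(-1/5, 2/5)), ProductSet(Interval(-9/8, 2*pi), {-9/7}))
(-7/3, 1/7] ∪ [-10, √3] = [-10, √3]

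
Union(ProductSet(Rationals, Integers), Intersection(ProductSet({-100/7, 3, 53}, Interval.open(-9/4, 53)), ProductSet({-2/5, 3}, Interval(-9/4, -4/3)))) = Union(ProductSet({3}, Interval.Lopen(-9/4, -4/3)), ProductSet(Rationals, Integers))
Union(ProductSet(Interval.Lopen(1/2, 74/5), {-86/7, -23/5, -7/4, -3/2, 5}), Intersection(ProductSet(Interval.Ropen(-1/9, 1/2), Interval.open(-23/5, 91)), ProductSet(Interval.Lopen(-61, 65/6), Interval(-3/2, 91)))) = Union(ProductSet(Interval.Ropen(-1/9, 1/2), Interval.Ropen(-3/2, 91)), ProductSet(Interval.Lopen(1/2, 74/5), {-86/7, -23/5, -7/4, -3/2, 5}))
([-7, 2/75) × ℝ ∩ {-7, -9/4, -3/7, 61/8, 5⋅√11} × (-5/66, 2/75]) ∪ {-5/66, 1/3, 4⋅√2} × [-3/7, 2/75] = ({-7, -9/4, -3/7} × (-5/66, 2/75]) ∪ ({-5/66, 1/3, 4⋅√2} × [-3/7, 2/75])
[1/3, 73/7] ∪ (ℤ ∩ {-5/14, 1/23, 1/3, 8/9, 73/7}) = [1/3, 73/7]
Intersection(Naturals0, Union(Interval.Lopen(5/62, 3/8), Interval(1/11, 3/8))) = EmptySet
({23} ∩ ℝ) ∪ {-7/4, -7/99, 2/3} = {-7/4, -7/99, 2/3, 23}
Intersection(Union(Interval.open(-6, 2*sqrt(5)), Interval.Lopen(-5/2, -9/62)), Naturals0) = Range(0, 5, 1)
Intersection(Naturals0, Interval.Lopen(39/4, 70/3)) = Range(10, 24, 1)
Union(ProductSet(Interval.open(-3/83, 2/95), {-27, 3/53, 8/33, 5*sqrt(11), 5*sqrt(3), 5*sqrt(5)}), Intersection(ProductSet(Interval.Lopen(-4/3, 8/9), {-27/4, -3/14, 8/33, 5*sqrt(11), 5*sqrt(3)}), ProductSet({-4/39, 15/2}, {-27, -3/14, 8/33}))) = Union(ProductSet({-4/39}, {-3/14, 8/33}), ProductSet(Interval.open(-3/83, 2/95), {-27, 3/53, 8/33, 5*sqrt(11), 5*sqrt(3), 5*sqrt(5)}))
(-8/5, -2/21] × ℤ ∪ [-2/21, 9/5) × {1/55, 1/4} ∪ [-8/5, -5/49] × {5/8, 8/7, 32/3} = ((-8/5, -2/21] × ℤ) ∪ ([-2/21, 9/5) × {1/55, 1/4}) ∪ ([-8/5, -5/49] × {5/8, 8/7, 32/3})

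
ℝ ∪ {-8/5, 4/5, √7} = ℝ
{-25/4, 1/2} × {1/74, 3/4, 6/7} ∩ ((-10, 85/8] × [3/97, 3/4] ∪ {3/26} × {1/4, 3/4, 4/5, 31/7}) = {-25/4, 1/2} × {3/4}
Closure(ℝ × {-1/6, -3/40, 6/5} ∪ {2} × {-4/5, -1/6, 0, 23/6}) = (ℝ × {-1/6, -3/40, 6/5}) ∪ ({2} × {-4/5, -1/6, 0, 23/6})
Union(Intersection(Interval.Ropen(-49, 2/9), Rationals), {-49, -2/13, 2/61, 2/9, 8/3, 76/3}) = Union({2/9, 8/3, 76/3}, Intersection(Interval.Ropen(-49, 2/9), Rationals))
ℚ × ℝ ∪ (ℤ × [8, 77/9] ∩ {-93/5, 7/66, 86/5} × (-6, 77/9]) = ℚ × ℝ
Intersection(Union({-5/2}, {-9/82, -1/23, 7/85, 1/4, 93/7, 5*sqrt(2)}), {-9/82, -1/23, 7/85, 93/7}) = {-9/82, -1/23, 7/85, 93/7}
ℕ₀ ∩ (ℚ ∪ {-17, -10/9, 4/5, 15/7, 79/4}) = ℕ₀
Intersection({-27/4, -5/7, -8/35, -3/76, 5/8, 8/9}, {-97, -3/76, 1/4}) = {-3/76}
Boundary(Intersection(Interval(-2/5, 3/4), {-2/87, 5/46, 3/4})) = {-2/87, 5/46, 3/4}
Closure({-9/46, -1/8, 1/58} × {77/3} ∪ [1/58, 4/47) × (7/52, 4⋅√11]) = ({-9/46, -1/8, 1/58} × {77/3}) ∪ ({1/58, 4/47} × [7/52, 4⋅√11]) ∪ ([1/58, 4/47] × {7/52, 4⋅√11}) ∪ ([1/58, 4/47) × (7/52, 4⋅√11])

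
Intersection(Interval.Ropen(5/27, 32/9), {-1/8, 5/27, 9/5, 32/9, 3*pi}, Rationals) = {5/27, 9/5}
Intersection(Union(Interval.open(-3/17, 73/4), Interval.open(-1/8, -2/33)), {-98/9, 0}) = {0}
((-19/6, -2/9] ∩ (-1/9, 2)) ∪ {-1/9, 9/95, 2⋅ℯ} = {-1/9, 9/95, 2⋅ℯ}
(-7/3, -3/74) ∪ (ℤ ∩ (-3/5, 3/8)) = (-7/3, -3/74) ∪ {0}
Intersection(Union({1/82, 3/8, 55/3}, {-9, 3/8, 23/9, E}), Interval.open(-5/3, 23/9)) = {1/82, 3/8}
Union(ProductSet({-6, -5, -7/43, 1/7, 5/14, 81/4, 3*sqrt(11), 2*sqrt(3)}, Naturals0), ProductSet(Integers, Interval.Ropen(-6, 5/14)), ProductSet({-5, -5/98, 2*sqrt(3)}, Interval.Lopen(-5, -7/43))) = Union(ProductSet({-5, -5/98, 2*sqrt(3)}, Interval.Lopen(-5, -7/43)), ProductSet({-6, -5, -7/43, 1/7, 5/14, 81/4, 3*sqrt(11), 2*sqrt(3)}, Naturals0), ProductSet(Integers, Interval.Ropen(-6, 5/14)))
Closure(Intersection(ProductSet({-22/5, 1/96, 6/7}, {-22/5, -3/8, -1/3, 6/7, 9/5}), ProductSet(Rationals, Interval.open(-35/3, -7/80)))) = ProductSet({-22/5, 1/96, 6/7}, {-22/5, -3/8, -1/3})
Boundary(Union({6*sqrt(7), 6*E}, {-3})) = {-3, 6*sqrt(7), 6*E}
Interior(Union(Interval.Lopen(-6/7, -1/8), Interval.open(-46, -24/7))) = Union(Interval.open(-46, -24/7), Interval.open(-6/7, -1/8))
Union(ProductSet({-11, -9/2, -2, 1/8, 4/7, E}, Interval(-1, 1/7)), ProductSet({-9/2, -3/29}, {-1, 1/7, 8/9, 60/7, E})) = Union(ProductSet({-9/2, -3/29}, {-1, 1/7, 8/9, 60/7, E}), ProductSet({-11, -9/2, -2, 1/8, 4/7, E}, Interval(-1, 1/7)))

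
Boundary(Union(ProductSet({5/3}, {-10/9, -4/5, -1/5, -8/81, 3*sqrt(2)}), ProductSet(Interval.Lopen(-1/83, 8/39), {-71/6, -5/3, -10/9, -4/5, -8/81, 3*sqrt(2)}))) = Union(ProductSet({5/3}, {-10/9, -4/5, -1/5, -8/81, 3*sqrt(2)}), ProductSet(Interval(-1/83, 8/39), {-71/6, -5/3, -10/9, -4/5, -8/81, 3*sqrt(2)}))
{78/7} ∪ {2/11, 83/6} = {2/11, 78/7, 83/6}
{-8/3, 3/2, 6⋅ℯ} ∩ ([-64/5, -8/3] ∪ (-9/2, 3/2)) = {-8/3}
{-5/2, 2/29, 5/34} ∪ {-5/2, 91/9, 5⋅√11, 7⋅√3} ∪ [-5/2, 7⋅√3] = [-5/2, 7⋅√3] ∪ {5⋅√11}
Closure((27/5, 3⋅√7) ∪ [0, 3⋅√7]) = [0, 3⋅√7]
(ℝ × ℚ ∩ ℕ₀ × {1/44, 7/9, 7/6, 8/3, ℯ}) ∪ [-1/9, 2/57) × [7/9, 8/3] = (ℕ₀ × {1/44, 7/9, 7/6, 8/3}) ∪ ([-1/9, 2/57) × [7/9, 8/3])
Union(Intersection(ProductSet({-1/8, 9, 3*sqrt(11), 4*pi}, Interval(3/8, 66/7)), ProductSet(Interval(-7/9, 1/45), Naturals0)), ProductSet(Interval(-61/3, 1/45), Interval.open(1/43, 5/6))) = Union(ProductSet({-1/8}, Range(1, 10, 1)), ProductSet(Interval(-61/3, 1/45), Interval.open(1/43, 5/6)))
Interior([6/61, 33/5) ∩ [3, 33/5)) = (3, 33/5)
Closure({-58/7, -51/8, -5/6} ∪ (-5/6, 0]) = {-58/7, -51/8} ∪ [-5/6, 0]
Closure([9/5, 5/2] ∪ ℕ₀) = ℕ₀ ∪ [9/5, 5/2] ∪ (ℕ₀ \ (9/5, 5/2))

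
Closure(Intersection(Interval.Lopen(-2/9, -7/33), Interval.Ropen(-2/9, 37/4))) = Interval(-2/9, -7/33)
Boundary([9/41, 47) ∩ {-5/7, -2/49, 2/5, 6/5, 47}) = {2/5, 6/5}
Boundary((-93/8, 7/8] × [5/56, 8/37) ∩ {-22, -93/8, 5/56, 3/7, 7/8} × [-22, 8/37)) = {5/56, 3/7, 7/8} × [5/56, 8/37]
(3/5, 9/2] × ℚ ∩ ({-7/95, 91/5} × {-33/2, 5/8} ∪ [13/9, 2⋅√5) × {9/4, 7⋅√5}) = [13/9, 2⋅√5) × {9/4}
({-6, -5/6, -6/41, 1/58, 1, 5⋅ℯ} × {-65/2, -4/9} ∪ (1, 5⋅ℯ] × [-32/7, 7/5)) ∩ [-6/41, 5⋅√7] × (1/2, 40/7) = (1, 5⋅√7] × (1/2, 7/5)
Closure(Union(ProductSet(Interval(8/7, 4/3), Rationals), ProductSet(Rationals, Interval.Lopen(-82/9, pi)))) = Union(ProductSet(Interval(8/7, 4/3), Reals), ProductSet(Reals, Interval(-82/9, pi)))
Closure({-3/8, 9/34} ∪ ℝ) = ℝ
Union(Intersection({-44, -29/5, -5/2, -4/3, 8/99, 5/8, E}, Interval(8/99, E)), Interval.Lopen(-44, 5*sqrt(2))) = Interval.Lopen(-44, 5*sqrt(2))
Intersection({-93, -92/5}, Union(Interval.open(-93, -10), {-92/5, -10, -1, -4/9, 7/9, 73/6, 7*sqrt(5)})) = {-92/5}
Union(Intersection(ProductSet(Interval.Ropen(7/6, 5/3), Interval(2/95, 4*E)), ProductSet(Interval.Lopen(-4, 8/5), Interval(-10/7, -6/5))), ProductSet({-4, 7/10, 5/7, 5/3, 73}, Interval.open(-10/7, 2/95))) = ProductSet({-4, 7/10, 5/7, 5/3, 73}, Interval.open(-10/7, 2/95))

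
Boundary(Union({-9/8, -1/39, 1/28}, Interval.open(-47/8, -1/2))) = {-47/8, -1/2, -1/39, 1/28}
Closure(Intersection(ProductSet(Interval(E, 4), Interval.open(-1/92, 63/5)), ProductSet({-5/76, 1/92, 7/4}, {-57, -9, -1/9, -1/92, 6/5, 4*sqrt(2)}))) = EmptySet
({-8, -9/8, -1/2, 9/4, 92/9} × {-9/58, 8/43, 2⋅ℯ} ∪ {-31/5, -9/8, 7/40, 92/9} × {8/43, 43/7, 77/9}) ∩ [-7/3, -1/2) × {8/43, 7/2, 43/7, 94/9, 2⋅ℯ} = {-9/8} × {8/43, 43/7, 2⋅ℯ}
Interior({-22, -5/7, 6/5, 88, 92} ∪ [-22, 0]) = (-22, 0)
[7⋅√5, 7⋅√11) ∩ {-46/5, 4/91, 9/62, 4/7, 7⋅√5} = {7⋅√5}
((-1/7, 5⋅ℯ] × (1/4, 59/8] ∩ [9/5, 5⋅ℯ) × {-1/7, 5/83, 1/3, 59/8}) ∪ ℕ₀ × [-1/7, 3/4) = (ℕ₀ × [-1/7, 3/4)) ∪ ([9/5, 5⋅ℯ) × {1/3, 59/8})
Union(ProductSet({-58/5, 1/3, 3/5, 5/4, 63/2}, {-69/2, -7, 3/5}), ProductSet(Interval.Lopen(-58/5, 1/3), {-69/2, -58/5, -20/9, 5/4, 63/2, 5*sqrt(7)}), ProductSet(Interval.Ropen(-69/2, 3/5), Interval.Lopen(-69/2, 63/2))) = Union(ProductSet({-58/5, 1/3, 3/5, 5/4, 63/2}, {-69/2, -7, 3/5}), ProductSet(Interval.Ropen(-69/2, 3/5), Interval.Lopen(-69/2, 63/2)), ProductSet(Interval.Lopen(-58/5, 1/3), {-69/2, -58/5, -20/9, 5/4, 63/2, 5*sqrt(7)}))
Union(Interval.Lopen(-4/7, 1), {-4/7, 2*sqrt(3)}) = Union({2*sqrt(3)}, Interval(-4/7, 1))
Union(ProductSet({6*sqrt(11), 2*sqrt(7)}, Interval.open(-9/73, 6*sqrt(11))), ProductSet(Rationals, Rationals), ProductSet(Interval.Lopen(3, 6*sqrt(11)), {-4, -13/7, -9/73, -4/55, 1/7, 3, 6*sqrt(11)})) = Union(ProductSet({6*sqrt(11), 2*sqrt(7)}, Interval.open(-9/73, 6*sqrt(11))), ProductSet(Interval.Lopen(3, 6*sqrt(11)), {-4, -13/7, -9/73, -4/55, 1/7, 3, 6*sqrt(11)}), ProductSet(Rationals, Rationals))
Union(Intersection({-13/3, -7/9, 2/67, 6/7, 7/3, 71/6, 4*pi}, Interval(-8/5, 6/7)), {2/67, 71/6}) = {-7/9, 2/67, 6/7, 71/6}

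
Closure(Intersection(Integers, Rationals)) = Integers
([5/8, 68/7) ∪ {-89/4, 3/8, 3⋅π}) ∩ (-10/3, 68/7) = {3/8} ∪ [5/8, 68/7)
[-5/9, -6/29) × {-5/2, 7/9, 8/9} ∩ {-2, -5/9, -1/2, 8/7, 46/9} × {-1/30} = ∅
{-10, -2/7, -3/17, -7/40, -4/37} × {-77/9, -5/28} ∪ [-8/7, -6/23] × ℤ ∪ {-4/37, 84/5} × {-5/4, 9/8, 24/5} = ([-8/7, -6/23] × ℤ) ∪ ({-4/37, 84/5} × {-5/4, 9/8, 24/5}) ∪ ({-10, -2/7, -3/17, -7/40, -4/37} × {-77/9, -5/28})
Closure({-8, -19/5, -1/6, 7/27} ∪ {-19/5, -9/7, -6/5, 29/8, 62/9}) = {-8, -19/5, -9/7, -6/5, -1/6, 7/27, 29/8, 62/9}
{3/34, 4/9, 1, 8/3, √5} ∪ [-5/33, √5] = [-5/33, √5] ∪ {8/3}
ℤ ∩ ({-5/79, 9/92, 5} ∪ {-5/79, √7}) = {5}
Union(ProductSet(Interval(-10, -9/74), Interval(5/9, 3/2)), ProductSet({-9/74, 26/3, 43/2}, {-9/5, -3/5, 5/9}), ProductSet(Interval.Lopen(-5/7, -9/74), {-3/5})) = Union(ProductSet({-9/74, 26/3, 43/2}, {-9/5, -3/5, 5/9}), ProductSet(Interval(-10, -9/74), Interval(5/9, 3/2)), ProductSet(Interval.Lopen(-5/7, -9/74), {-3/5}))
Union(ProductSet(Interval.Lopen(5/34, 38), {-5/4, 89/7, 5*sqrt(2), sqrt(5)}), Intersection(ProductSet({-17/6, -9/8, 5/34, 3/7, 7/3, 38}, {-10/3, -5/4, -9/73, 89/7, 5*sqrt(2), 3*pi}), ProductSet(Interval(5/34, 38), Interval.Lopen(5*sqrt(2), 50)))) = Union(ProductSet({5/34, 3/7, 7/3, 38}, {89/7, 3*pi}), ProductSet(Interval.Lopen(5/34, 38), {-5/4, 89/7, 5*sqrt(2), sqrt(5)}))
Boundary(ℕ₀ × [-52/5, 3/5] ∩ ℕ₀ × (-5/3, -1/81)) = ℕ₀ × [-5/3, -1/81]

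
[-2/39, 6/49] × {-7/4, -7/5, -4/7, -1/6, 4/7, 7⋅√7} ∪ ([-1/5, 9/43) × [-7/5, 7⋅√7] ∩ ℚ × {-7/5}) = ((ℚ ∩ [-1/5, 9/43)) × {-7/5}) ∪ ([-2/39, 6/49] × {-7/4, -7/5, -4/7, -1/6, 4/7, 7⋅√7})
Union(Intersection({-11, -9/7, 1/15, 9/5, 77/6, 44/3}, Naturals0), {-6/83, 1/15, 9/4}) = {-6/83, 1/15, 9/4}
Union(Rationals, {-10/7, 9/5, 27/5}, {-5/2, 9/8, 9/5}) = Rationals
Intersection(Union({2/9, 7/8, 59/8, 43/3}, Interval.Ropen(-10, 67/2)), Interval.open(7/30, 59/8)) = Interval.open(7/30, 59/8)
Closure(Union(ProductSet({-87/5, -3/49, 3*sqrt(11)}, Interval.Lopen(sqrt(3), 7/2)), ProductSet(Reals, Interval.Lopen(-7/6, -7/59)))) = Union(ProductSet({-87/5, -3/49, 3*sqrt(11)}, Interval(sqrt(3), 7/2)), ProductSet(Reals, Interval(-7/6, -7/59)))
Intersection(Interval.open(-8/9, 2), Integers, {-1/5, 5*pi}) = EmptySet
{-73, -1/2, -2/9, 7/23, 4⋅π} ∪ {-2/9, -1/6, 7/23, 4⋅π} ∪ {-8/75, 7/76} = {-73, -1/2, -2/9, -1/6, -8/75, 7/76, 7/23, 4⋅π}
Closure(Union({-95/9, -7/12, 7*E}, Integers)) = Union({-95/9, -7/12, 7*E}, Integers)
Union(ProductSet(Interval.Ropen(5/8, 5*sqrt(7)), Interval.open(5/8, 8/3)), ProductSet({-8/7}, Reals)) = Union(ProductSet({-8/7}, Reals), ProductSet(Interval.Ropen(5/8, 5*sqrt(7)), Interval.open(5/8, 8/3)))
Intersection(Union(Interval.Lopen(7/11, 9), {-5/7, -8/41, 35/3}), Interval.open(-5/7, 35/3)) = Union({-8/41}, Interval.Lopen(7/11, 9))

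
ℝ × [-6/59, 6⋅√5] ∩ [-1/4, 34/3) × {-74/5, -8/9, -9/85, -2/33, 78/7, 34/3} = [-1/4, 34/3) × {-2/33, 78/7, 34/3}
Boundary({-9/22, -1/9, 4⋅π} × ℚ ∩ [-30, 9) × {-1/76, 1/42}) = {-9/22, -1/9} × {-1/76, 1/42}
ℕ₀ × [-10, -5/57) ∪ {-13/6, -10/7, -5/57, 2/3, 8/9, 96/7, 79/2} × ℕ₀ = (ℕ₀ × [-10, -5/57)) ∪ ({-13/6, -10/7, -5/57, 2/3, 8/9, 96/7, 79/2} × ℕ₀)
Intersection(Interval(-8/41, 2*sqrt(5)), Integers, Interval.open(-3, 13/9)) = Range(0, 2, 1)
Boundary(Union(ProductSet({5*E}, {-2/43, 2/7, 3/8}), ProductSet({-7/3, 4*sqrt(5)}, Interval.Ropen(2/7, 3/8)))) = Union(ProductSet({5*E}, {-2/43, 2/7, 3/8}), ProductSet({-7/3, 4*sqrt(5)}, Interval(2/7, 3/8)))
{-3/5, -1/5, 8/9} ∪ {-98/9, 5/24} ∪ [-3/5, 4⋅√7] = {-98/9} ∪ [-3/5, 4⋅√7]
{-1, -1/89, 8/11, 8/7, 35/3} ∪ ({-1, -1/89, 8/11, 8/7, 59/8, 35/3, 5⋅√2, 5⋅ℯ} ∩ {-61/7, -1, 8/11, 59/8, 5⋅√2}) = {-1, -1/89, 8/11, 8/7, 59/8, 35/3, 5⋅√2}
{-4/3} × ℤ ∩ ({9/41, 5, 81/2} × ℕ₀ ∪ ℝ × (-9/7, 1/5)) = {-4/3} × {-1, 0}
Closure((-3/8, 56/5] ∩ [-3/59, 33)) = [-3/59, 56/5]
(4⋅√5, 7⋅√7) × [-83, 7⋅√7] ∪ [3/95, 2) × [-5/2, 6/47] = ([3/95, 2) × [-5/2, 6/47]) ∪ ((4⋅√5, 7⋅√7) × [-83, 7⋅√7])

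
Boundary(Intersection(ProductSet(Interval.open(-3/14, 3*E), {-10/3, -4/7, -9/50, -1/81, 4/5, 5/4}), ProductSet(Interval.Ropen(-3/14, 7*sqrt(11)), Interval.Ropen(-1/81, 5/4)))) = ProductSet(Interval(-3/14, 3*E), {-1/81, 4/5})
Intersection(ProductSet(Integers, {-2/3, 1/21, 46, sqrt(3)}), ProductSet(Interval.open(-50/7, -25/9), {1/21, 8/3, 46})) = ProductSet(Range(-7, -2, 1), {1/21, 46})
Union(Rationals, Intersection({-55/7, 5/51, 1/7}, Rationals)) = Rationals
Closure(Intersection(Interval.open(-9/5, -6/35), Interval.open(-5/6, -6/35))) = Interval(-5/6, -6/35)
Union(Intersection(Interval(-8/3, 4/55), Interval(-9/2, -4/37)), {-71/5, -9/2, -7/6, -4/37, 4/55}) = Union({-71/5, -9/2, 4/55}, Interval(-8/3, -4/37))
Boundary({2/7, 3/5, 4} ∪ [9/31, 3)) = {2/7, 9/31, 3, 4}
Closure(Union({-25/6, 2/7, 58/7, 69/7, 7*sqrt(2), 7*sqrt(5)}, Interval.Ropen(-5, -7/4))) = Union({2/7, 58/7, 69/7, 7*sqrt(2), 7*sqrt(5)}, Interval(-5, -7/4))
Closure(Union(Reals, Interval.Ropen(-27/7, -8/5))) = Interval(-oo, oo)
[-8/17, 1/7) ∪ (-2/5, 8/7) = [-8/17, 8/7)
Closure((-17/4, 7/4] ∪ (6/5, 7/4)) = [-17/4, 7/4]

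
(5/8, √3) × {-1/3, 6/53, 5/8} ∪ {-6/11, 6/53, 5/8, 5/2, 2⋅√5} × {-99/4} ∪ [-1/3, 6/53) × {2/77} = ([-1/3, 6/53) × {2/77}) ∪ ((5/8, √3) × {-1/3, 6/53, 5/8}) ∪ ({-6/11, 6/53, 5/8, 5/2, 2⋅√5} × {-99/4})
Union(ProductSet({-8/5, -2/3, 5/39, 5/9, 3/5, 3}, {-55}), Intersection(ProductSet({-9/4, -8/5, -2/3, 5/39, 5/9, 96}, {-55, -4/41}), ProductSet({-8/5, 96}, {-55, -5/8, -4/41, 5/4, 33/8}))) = Union(ProductSet({-8/5, 96}, {-55, -4/41}), ProductSet({-8/5, -2/3, 5/39, 5/9, 3/5, 3}, {-55}))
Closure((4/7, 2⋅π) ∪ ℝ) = (-∞, ∞)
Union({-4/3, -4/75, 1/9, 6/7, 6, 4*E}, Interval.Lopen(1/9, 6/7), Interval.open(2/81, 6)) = Union({-4/3, -4/75, 4*E}, Interval.Lopen(2/81, 6))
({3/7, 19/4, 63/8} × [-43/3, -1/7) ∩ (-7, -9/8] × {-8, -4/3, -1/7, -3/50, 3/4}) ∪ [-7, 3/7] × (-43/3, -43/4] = [-7, 3/7] × (-43/3, -43/4]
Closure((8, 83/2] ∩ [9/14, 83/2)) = [8, 83/2]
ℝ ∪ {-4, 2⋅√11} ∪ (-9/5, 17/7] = (-∞, ∞)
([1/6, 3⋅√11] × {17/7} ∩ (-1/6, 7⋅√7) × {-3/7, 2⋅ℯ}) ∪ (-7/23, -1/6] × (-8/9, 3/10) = (-7/23, -1/6] × (-8/9, 3/10)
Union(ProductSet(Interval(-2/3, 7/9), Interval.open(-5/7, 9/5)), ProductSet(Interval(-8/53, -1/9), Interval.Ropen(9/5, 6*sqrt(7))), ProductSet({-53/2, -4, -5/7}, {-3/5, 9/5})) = Union(ProductSet({-53/2, -4, -5/7}, {-3/5, 9/5}), ProductSet(Interval(-2/3, 7/9), Interval.open(-5/7, 9/5)), ProductSet(Interval(-8/53, -1/9), Interval.Ropen(9/5, 6*sqrt(7))))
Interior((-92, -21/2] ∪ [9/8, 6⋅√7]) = (-92, -21/2) ∪ (9/8, 6⋅√7)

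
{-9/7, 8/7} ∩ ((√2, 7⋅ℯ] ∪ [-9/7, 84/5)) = {-9/7, 8/7}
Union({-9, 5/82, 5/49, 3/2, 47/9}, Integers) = Union({5/82, 5/49, 3/2, 47/9}, Integers)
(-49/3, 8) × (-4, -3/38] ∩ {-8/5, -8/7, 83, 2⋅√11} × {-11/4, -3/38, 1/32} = {-8/5, -8/7, 2⋅√11} × {-11/4, -3/38}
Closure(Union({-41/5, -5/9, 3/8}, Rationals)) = Reals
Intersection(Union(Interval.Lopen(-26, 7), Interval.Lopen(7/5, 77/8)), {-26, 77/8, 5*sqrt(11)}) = {77/8}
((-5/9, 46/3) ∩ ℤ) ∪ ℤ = ℤ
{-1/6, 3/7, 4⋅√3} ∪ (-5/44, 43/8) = {-1/6, 4⋅√3} ∪ (-5/44, 43/8)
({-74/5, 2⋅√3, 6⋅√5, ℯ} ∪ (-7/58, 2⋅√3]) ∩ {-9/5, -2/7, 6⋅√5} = {6⋅√5}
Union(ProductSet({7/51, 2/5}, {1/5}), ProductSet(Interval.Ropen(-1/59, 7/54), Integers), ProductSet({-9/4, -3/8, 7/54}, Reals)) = Union(ProductSet({7/51, 2/5}, {1/5}), ProductSet({-9/4, -3/8, 7/54}, Reals), ProductSet(Interval.Ropen(-1/59, 7/54), Integers))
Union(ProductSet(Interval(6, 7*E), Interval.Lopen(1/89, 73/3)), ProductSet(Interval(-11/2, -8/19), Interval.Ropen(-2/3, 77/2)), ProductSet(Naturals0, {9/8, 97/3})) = Union(ProductSet(Interval(-11/2, -8/19), Interval.Ropen(-2/3, 77/2)), ProductSet(Interval(6, 7*E), Interval.Lopen(1/89, 73/3)), ProductSet(Naturals0, {9/8, 97/3}))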